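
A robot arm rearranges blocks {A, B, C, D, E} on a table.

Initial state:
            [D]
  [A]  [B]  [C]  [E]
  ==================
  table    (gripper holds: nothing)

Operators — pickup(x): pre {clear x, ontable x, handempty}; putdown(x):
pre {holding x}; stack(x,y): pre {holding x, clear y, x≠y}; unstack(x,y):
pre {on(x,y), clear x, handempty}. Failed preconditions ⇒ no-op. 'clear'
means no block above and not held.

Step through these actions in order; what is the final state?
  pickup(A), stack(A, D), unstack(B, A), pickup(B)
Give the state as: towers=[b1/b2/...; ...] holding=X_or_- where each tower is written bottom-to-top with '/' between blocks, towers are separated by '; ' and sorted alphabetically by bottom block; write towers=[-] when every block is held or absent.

step 1 (pickup(A)): towers=[B; C/D; E] holding=A
step 2 (stack(A, D)): towers=[B; C/D/A; E] holding=-
step 3 (unstack(B, A)) [no-op]: towers=[B; C/D/A; E] holding=-
step 4 (pickup(B)): towers=[C/D/A; E] holding=B

towers=[C/D/A; E] holding=B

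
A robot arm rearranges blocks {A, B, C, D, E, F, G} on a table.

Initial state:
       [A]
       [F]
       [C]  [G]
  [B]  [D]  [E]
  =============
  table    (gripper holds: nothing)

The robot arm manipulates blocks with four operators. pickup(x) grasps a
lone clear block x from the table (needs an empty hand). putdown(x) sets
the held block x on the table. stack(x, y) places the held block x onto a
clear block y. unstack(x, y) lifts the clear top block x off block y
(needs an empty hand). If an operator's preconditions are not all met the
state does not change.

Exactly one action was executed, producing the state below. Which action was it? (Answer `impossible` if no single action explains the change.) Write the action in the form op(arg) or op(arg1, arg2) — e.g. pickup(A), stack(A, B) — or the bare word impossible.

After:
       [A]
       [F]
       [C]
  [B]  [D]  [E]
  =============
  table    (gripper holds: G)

unstack(G, E)

target: towers=[B; D/C/F/A; E] holding=G
         pickup(B) → towers=[D/C/F/A; E/G] holding=B
     unstack(G, E) → towers=[B; D/C/F/A; E] holding=G  ← match
     unstack(A, F) → towers=[B; D/C/F; E/G] holding=A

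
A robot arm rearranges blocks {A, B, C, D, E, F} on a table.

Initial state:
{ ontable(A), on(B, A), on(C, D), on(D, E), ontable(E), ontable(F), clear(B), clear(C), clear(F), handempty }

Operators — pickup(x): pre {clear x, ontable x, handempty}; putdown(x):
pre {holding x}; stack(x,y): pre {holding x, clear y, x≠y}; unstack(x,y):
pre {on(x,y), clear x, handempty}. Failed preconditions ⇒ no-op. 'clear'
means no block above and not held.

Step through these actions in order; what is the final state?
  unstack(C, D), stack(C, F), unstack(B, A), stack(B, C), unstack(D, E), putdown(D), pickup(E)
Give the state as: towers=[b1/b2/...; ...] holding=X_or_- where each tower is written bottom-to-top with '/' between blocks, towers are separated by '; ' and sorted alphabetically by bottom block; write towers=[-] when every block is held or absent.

towers=[A; D; F/C/B] holding=E

step 1 (unstack(C, D)): towers=[A/B; E/D; F] holding=C
step 2 (stack(C, F)): towers=[A/B; E/D; F/C] holding=-
step 3 (unstack(B, A)): towers=[A; E/D; F/C] holding=B
step 4 (stack(B, C)): towers=[A; E/D; F/C/B] holding=-
step 5 (unstack(D, E)): towers=[A; E; F/C/B] holding=D
step 6 (putdown(D)): towers=[A; D; E; F/C/B] holding=-
step 7 (pickup(E)): towers=[A; D; F/C/B] holding=E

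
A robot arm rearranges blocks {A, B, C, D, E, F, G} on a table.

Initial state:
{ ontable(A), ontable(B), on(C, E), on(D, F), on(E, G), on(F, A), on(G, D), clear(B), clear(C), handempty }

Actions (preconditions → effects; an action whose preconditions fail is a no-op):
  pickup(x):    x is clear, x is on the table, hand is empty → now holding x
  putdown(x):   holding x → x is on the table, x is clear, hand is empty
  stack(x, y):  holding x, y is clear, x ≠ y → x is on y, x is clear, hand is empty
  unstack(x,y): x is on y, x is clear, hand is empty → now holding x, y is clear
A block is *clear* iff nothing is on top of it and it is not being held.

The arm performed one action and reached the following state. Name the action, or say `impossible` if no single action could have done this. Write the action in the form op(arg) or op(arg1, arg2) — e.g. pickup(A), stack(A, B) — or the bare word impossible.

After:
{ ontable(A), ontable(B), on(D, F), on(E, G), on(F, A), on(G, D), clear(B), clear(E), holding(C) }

target: towers=[A/F/D/G/E; B] holding=C
         pickup(B) → towers=[A/F/D/G/E/C] holding=B
     unstack(C, E) → towers=[A/F/D/G/E; B] holding=C  ← match

unstack(C, E)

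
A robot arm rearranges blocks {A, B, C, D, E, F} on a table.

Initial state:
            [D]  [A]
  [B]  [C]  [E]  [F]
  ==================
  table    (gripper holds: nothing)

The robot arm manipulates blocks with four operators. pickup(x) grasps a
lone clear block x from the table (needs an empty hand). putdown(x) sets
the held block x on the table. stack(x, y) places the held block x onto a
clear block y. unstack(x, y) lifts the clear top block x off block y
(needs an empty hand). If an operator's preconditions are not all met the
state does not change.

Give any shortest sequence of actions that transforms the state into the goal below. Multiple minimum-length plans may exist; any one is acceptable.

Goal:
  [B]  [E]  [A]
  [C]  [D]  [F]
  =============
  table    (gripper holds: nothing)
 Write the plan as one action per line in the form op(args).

pickup(B)
stack(B, C)
unstack(D, E)
putdown(D)
pickup(E)
stack(E, D)

step 1 (pickup(B)): towers=[C; E/D; F/A] holding=B
step 2 (stack(B, C)): towers=[C/B; E/D; F/A] holding=-
step 3 (unstack(D, E)): towers=[C/B; E; F/A] holding=D
step 4 (putdown(D)): towers=[C/B; D; E; F/A] holding=-
step 5 (pickup(E)): towers=[C/B; D; F/A] holding=E
step 6 (stack(E, D)): towers=[C/B; D/E; F/A] holding=-
goal check: towers=[C/B; D/E; F/A] holding=- — reached (length 6, optimal by BFS)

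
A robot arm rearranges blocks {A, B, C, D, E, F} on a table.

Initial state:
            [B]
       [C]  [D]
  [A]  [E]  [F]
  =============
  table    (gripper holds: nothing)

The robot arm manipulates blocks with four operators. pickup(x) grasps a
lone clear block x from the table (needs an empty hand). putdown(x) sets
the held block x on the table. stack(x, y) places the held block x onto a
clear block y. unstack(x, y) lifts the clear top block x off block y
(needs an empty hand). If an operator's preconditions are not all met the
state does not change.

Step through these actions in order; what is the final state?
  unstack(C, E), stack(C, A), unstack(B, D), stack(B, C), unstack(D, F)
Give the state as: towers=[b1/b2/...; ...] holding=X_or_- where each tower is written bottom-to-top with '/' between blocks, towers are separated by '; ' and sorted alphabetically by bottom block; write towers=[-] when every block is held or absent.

towers=[A/C/B; E; F] holding=D

step 1 (unstack(C, E)): towers=[A; E; F/D/B] holding=C
step 2 (stack(C, A)): towers=[A/C; E; F/D/B] holding=-
step 3 (unstack(B, D)): towers=[A/C; E; F/D] holding=B
step 4 (stack(B, C)): towers=[A/C/B; E; F/D] holding=-
step 5 (unstack(D, F)): towers=[A/C/B; E; F] holding=D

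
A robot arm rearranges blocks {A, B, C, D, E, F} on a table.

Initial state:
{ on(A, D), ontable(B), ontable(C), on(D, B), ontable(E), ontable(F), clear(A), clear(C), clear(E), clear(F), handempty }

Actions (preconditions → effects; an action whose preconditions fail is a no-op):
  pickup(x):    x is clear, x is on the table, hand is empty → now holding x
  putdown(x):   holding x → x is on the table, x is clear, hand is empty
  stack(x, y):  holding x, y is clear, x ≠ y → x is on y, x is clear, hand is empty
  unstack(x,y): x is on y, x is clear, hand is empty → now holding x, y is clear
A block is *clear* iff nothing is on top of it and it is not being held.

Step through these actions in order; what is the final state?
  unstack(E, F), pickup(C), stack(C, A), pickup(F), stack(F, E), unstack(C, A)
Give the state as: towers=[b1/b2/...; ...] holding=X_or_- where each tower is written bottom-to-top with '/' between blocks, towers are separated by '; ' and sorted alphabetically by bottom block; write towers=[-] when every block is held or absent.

towers=[B/D/A; E/F] holding=C

step 1 (unstack(E, F)) [no-op]: towers=[B/D/A; C; E; F] holding=-
step 2 (pickup(C)): towers=[B/D/A; E; F] holding=C
step 3 (stack(C, A)): towers=[B/D/A/C; E; F] holding=-
step 4 (pickup(F)): towers=[B/D/A/C; E] holding=F
step 5 (stack(F, E)): towers=[B/D/A/C; E/F] holding=-
step 6 (unstack(C, A)): towers=[B/D/A; E/F] holding=C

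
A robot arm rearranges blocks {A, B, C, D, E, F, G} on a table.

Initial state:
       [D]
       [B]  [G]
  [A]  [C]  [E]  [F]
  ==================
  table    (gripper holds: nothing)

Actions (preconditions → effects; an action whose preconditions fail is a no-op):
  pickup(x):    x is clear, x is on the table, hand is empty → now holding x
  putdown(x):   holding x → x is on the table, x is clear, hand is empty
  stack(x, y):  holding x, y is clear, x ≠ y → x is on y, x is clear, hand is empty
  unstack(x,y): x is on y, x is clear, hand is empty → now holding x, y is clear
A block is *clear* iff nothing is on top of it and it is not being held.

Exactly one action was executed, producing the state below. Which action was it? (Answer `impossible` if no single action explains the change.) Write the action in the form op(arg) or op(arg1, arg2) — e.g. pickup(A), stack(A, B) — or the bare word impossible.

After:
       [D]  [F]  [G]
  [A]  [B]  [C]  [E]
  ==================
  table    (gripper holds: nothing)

target: towers=[A; B/D; C/F; E/G] holding=-
         pickup(F) → towers=[A; C/B/D; E/G] holding=F
     unstack(G, E) → towers=[A; C/B/D; E; F] holding=G
     unstack(D, B) → towers=[A; C/B; E/G; F] holding=D
         pickup(A) → towers=[C/B/D; E/G; F] holding=A
none of the 4 applicable actions match → impossible

impossible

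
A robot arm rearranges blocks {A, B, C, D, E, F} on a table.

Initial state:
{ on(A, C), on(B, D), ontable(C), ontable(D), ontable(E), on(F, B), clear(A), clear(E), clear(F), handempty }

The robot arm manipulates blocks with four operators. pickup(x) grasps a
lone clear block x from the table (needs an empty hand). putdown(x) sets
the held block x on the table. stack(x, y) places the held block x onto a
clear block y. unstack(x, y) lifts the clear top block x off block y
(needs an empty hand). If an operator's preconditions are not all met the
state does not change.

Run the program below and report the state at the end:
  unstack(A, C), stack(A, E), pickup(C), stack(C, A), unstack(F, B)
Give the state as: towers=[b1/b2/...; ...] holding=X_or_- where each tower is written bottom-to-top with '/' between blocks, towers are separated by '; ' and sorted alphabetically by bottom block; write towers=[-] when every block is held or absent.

step 1 (unstack(A, C)): towers=[C; D/B/F; E] holding=A
step 2 (stack(A, E)): towers=[C; D/B/F; E/A] holding=-
step 3 (pickup(C)): towers=[D/B/F; E/A] holding=C
step 4 (stack(C, A)): towers=[D/B/F; E/A/C] holding=-
step 5 (unstack(F, B)): towers=[D/B; E/A/C] holding=F

towers=[D/B; E/A/C] holding=F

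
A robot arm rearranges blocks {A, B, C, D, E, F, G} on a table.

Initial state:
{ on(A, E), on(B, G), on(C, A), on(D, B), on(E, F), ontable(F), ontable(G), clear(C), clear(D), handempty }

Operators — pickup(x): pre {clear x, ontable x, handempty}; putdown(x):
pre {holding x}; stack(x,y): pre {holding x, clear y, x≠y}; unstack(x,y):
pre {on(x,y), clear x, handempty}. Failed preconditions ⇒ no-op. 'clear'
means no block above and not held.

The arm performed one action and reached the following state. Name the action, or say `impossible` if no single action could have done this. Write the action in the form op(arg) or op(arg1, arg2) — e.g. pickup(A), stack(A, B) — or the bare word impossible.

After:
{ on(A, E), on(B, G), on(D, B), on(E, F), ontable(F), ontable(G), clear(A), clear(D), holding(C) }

unstack(C, A)

target: towers=[F/E/A; G/B/D] holding=C
     unstack(D, B) → towers=[F/E/A/C; G/B] holding=D
     unstack(C, A) → towers=[F/E/A; G/B/D] holding=C  ← match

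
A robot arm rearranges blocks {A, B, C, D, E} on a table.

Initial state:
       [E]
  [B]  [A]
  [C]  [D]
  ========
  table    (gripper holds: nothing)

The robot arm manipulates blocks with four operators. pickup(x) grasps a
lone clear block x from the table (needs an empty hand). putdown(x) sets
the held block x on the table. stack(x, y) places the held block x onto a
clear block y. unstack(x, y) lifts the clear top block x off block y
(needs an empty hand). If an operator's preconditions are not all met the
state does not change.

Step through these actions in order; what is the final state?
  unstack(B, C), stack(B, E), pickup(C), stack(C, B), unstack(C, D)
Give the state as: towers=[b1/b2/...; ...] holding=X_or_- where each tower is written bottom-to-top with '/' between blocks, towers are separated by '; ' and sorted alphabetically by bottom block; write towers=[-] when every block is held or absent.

towers=[D/A/E/B/C] holding=-

step 1 (unstack(B, C)): towers=[C; D/A/E] holding=B
step 2 (stack(B, E)): towers=[C; D/A/E/B] holding=-
step 3 (pickup(C)): towers=[D/A/E/B] holding=C
step 4 (stack(C, B)): towers=[D/A/E/B/C] holding=-
step 5 (unstack(C, D)) [no-op]: towers=[D/A/E/B/C] holding=-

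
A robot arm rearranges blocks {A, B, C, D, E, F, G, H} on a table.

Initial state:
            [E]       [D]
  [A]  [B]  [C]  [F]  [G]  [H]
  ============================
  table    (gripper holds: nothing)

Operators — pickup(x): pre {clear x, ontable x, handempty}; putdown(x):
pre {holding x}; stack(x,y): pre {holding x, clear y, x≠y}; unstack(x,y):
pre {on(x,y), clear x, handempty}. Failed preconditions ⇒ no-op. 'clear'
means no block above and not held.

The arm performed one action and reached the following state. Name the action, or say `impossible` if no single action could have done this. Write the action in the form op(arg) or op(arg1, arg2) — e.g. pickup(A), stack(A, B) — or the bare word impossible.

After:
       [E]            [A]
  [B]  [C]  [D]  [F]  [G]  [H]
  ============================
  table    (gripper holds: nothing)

target: towers=[B; C/E; D; F; G/A; H] holding=-
         pickup(A) → towers=[B; C/E; F; G/D; H] holding=A
     unstack(E, C) → towers=[A; B; C; F; G/D; H] holding=E
         pickup(H) → towers=[A; B; C/E; F; G/D] holding=H
         pickup(B) → towers=[A; C/E; F; G/D; H] holding=B
         pickup(F) → towers=[A; B; C/E; G/D; H] holding=F
     unstack(D, G) → towers=[A; B; C/E; F; G; H] holding=D
none of the 6 applicable actions match → impossible

impossible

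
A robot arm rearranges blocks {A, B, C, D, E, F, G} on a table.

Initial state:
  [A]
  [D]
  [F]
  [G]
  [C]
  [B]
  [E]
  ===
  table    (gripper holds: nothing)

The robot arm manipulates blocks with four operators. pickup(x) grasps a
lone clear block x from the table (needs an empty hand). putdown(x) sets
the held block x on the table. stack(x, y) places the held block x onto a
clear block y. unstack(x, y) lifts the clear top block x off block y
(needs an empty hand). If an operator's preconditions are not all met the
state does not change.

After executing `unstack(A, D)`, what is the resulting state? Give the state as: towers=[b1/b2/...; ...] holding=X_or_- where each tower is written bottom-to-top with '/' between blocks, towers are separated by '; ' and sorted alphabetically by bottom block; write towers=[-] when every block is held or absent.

before: towers=[E/B/C/G/F/D/A] holding=-
pre[unstack(A, D)]: on(A,D) yes, clear(A) yes, handempty yes
all met → apply unstack(A, D)
after:  towers=[E/B/C/G/F/D] holding=A

towers=[E/B/C/G/F/D] holding=A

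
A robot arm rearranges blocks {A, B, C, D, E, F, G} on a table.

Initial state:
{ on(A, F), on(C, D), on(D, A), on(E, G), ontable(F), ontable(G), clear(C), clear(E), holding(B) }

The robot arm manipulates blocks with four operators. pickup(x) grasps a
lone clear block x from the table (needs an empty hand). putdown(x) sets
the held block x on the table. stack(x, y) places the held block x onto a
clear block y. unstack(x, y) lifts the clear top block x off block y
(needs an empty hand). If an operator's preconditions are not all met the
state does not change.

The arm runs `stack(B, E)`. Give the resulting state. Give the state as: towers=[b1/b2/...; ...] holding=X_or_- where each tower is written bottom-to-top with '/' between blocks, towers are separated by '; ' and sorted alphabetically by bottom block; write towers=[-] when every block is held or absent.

before: towers=[F/A/D/C; G/E] holding=B
pre[stack(B, E)]: holding(B) ok, clear(E) ok, B≠E ok
all met → apply stack(B, E)
after:  towers=[F/A/D/C; G/E/B] holding=-

towers=[F/A/D/C; G/E/B] holding=-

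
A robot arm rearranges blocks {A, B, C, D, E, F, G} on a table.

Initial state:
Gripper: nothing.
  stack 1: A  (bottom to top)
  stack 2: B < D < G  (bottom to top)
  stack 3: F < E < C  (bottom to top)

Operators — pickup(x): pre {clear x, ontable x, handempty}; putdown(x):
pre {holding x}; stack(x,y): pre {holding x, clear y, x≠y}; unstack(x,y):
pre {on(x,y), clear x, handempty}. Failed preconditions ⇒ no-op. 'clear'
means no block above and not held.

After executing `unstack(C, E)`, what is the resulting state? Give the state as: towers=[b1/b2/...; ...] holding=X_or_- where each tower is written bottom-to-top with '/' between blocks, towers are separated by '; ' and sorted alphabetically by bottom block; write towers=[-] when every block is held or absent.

towers=[A; B/D/G; F/E] holding=C

before: towers=[A; B/D/G; F/E/C] holding=-
pre[unstack(C, E)]: on(C,E) yes, clear(C) yes, handempty yes
all met → apply unstack(C, E)
after:  towers=[A; B/D/G; F/E] holding=C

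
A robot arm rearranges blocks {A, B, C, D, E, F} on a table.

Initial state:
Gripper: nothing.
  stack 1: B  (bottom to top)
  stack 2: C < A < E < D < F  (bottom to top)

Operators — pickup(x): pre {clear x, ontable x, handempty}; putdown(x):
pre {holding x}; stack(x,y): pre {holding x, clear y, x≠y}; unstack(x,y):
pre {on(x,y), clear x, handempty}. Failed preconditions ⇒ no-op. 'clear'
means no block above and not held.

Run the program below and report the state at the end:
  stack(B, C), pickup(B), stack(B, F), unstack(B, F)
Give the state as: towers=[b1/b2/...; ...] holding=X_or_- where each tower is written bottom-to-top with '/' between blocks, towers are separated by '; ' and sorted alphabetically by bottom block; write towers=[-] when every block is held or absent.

towers=[C/A/E/D/F] holding=B

step 1 (stack(B, C)) [no-op]: towers=[B; C/A/E/D/F] holding=-
step 2 (pickup(B)): towers=[C/A/E/D/F] holding=B
step 3 (stack(B, F)): towers=[C/A/E/D/F/B] holding=-
step 4 (unstack(B, F)): towers=[C/A/E/D/F] holding=B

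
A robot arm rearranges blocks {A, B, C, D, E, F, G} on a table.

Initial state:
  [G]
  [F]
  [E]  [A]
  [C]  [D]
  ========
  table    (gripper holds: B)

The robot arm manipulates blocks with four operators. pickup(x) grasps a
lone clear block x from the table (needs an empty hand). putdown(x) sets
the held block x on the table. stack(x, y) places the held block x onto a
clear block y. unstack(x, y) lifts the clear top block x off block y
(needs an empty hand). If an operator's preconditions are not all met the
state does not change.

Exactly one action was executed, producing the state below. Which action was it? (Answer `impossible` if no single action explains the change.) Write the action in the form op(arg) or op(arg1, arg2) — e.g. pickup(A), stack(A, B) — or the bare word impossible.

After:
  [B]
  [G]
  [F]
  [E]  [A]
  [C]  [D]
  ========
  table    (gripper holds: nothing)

target: towers=[C/E/F/G/B; D/A] holding=-
        putdown(B) → towers=[B; C/E/F/G; D/A] holding=-
       stack(B, G) → towers=[C/E/F/G/B; D/A] holding=-  ← match
       stack(B, A) → towers=[C/E/F/G; D/A/B] holding=-

stack(B, G)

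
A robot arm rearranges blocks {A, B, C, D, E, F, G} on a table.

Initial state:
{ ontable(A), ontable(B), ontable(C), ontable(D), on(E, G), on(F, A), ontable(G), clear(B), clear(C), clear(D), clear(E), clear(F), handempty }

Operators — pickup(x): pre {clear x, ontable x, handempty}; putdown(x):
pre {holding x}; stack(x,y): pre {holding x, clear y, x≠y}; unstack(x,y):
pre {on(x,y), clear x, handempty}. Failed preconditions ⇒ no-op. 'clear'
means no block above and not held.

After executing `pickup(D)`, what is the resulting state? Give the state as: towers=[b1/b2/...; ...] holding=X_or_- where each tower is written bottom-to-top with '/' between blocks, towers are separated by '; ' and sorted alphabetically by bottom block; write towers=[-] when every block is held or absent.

towers=[A/F; B; C; G/E] holding=D

before: towers=[A/F; B; C; D; G/E] holding=-
pre[pickup(D)]: clear(D) ✓, ontable(D) ✓, handempty ✓
all met → apply pickup(D)
after:  towers=[A/F; B; C; G/E] holding=D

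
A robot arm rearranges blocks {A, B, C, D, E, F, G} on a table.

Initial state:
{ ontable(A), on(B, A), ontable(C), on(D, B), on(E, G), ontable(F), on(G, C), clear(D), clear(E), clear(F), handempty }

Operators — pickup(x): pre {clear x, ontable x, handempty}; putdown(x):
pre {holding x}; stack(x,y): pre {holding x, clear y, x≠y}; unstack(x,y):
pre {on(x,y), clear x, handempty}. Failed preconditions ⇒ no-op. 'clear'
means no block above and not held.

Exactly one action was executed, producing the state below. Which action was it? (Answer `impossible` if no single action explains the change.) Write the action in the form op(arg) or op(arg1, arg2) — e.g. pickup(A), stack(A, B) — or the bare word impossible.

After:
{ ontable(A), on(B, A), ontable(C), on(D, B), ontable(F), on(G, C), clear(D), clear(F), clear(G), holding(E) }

unstack(E, G)

target: towers=[A/B/D; C/G; F] holding=E
         pickup(F) → towers=[A/B/D; C/G/E] holding=F
     unstack(D, B) → towers=[A/B; C/G/E; F] holding=D
     unstack(E, G) → towers=[A/B/D; C/G; F] holding=E  ← match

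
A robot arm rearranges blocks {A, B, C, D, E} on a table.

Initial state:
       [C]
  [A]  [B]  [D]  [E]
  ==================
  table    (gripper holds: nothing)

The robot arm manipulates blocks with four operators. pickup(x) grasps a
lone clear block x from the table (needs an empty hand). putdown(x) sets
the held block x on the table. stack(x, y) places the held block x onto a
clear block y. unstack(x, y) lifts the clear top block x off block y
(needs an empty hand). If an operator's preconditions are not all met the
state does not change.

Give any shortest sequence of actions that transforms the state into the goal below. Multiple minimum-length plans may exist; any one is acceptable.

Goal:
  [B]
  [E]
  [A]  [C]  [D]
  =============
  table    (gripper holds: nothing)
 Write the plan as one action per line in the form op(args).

step 1 (pickup(E)): towers=[A; B/C; D] holding=E
step 2 (stack(E, A)): towers=[A/E; B/C; D] holding=-
step 3 (unstack(C, B)): towers=[A/E; B; D] holding=C
step 4 (putdown(C)): towers=[A/E; B; C; D] holding=-
step 5 (pickup(B)): towers=[A/E; C; D] holding=B
step 6 (stack(B, E)): towers=[A/E/B; C; D] holding=-
goal check: towers=[A/E/B; C; D] holding=- — reached (length 6, optimal by BFS)

pickup(E)
stack(E, A)
unstack(C, B)
putdown(C)
pickup(B)
stack(B, E)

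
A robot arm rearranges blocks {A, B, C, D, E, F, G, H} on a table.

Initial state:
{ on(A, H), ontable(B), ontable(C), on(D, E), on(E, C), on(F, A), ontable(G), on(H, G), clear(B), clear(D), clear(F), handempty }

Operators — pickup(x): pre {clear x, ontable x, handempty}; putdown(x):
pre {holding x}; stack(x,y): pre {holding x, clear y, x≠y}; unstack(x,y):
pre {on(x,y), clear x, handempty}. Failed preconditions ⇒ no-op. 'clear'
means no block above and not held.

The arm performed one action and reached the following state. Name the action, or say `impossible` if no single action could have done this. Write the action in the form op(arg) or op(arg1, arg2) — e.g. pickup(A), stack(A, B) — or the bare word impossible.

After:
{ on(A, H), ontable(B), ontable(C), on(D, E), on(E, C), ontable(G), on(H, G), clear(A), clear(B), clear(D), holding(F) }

target: towers=[B; C/E/D; G/H/A] holding=F
         pickup(B) → towers=[C/E/D; G/H/A/F] holding=B
     unstack(F, A) → towers=[B; C/E/D; G/H/A] holding=F  ← match
     unstack(D, E) → towers=[B; C/E; G/H/A/F] holding=D

unstack(F, A)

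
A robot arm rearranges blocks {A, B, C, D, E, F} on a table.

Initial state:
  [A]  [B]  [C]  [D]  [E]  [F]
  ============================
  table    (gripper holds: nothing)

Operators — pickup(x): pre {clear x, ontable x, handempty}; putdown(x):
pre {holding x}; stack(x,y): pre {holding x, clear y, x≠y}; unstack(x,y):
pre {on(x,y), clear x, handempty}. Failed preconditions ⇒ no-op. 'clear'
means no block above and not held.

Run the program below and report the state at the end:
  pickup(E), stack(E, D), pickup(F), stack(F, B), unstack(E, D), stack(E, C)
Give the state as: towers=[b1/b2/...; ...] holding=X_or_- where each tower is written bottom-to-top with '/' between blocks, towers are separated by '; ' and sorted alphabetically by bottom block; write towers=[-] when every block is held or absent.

towers=[A; B/F; C/E; D] holding=-

step 1 (pickup(E)): towers=[A; B; C; D; F] holding=E
step 2 (stack(E, D)): towers=[A; B; C; D/E; F] holding=-
step 3 (pickup(F)): towers=[A; B; C; D/E] holding=F
step 4 (stack(F, B)): towers=[A; B/F; C; D/E] holding=-
step 5 (unstack(E, D)): towers=[A; B/F; C; D] holding=E
step 6 (stack(E, C)): towers=[A; B/F; C/E; D] holding=-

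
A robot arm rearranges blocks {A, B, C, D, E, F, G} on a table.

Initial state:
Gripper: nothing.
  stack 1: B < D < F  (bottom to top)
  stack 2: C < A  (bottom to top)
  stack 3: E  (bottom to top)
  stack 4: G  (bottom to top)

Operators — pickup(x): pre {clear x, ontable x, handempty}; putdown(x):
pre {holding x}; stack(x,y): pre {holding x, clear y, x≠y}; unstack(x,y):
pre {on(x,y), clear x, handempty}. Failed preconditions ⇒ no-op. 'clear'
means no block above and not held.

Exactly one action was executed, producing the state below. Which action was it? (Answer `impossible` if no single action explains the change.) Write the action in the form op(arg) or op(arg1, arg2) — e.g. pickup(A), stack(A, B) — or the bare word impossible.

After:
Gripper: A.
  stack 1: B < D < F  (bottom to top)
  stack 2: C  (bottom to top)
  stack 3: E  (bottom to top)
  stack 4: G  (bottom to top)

unstack(A, C)

target: towers=[B/D/F; C; E; G] holding=A
     unstack(F, D) → towers=[B/D; C/A; E; G] holding=F
         pickup(G) → towers=[B/D/F; C/A; E] holding=G
     unstack(A, C) → towers=[B/D/F; C; E; G] holding=A  ← match
         pickup(E) → towers=[B/D/F; C/A; G] holding=E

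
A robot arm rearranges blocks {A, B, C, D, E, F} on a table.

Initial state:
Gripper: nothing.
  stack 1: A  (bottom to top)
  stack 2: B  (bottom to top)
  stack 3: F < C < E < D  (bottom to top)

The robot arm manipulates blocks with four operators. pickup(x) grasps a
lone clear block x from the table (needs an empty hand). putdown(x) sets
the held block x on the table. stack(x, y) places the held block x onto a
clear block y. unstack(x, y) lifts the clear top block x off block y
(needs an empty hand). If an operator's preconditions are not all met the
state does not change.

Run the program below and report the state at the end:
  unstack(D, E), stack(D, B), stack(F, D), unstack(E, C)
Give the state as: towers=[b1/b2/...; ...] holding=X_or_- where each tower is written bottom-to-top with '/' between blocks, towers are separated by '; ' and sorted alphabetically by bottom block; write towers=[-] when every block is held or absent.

towers=[A; B/D; F/C] holding=E

step 1 (unstack(D, E)): towers=[A; B; F/C/E] holding=D
step 2 (stack(D, B)): towers=[A; B/D; F/C/E] holding=-
step 3 (stack(F, D)) [no-op]: towers=[A; B/D; F/C/E] holding=-
step 4 (unstack(E, C)): towers=[A; B/D; F/C] holding=E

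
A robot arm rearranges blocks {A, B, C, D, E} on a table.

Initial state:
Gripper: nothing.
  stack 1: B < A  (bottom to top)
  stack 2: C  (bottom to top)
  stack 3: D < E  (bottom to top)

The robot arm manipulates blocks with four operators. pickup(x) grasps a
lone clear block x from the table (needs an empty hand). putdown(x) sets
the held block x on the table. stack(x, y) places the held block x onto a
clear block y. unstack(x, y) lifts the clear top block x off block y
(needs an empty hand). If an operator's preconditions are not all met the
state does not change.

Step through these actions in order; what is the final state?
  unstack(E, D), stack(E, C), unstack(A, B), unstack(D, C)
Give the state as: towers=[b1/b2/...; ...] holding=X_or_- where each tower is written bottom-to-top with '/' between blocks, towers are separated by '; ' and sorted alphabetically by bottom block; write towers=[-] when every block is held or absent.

step 1 (unstack(E, D)): towers=[B/A; C; D] holding=E
step 2 (stack(E, C)): towers=[B/A; C/E; D] holding=-
step 3 (unstack(A, B)): towers=[B; C/E; D] holding=A
step 4 (unstack(D, C)) [no-op]: towers=[B; C/E; D] holding=A

towers=[B; C/E; D] holding=A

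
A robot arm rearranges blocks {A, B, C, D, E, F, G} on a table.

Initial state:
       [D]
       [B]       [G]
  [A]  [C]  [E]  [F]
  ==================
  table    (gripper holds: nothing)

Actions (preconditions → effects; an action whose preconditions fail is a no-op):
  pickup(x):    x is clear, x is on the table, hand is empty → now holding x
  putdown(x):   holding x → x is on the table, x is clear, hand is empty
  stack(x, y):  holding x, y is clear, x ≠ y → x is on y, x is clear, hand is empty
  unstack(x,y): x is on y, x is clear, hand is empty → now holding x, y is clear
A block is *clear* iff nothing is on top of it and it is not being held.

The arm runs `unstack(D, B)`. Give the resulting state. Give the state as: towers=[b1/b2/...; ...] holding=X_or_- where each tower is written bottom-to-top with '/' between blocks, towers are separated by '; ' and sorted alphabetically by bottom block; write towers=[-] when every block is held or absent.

towers=[A; C/B; E; F/G] holding=D

before: towers=[A; C/B/D; E; F/G] holding=-
pre[unstack(D, B)]: on(D,B) ok, clear(D) ok, handempty ok
all met → apply unstack(D, B)
after:  towers=[A; C/B; E; F/G] holding=D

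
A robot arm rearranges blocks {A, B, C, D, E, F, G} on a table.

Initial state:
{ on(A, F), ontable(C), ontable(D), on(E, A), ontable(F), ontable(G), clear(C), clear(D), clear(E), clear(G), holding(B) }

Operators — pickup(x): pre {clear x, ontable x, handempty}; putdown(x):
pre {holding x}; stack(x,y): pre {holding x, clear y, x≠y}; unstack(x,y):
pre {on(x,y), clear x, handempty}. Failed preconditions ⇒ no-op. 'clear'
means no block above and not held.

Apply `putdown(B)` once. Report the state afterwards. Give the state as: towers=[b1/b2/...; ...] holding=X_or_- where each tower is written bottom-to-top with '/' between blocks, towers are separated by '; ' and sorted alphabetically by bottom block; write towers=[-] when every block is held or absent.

towers=[B; C; D; F/A/E; G] holding=-

before: towers=[C; D; F/A/E; G] holding=B
pre[putdown(B)]: holding(B) yes
all met → apply putdown(B)
after:  towers=[B; C; D; F/A/E; G] holding=-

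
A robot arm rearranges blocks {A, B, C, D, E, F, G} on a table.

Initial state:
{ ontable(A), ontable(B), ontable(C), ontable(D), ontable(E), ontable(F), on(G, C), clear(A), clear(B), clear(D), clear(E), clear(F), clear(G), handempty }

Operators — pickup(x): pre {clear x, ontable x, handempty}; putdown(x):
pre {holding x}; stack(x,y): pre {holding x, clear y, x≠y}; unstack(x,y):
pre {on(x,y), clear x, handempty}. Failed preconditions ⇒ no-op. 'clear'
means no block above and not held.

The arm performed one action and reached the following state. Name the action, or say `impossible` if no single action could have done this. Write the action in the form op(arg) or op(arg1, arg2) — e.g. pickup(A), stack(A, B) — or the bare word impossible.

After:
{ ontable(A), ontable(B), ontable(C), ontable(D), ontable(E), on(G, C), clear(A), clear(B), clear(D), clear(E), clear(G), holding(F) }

pickup(F)

target: towers=[A; B; C/G; D; E] holding=F
         pickup(B) → towers=[A; C/G; D; E; F] holding=B
         pickup(F) → towers=[A; B; C/G; D; E] holding=F  ← match
     unstack(G, C) → towers=[A; B; C; D; E; F] holding=G
         pickup(D) → towers=[A; B; C/G; E; F] holding=D
         pickup(A) → towers=[B; C/G; D; E; F] holding=A
         pickup(E) → towers=[A; B; C/G; D; F] holding=E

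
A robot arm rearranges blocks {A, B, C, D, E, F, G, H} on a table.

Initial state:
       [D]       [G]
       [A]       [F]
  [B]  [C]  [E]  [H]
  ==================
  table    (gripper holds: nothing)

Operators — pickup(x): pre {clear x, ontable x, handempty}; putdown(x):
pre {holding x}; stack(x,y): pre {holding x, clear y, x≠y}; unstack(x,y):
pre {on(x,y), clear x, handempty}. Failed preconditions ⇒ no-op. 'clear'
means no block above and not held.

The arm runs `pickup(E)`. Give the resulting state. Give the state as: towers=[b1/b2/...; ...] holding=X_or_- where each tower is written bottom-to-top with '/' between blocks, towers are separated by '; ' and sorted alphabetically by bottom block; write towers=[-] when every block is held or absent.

towers=[B; C/A/D; H/F/G] holding=E

before: towers=[B; C/A/D; E; H/F/G] holding=-
pre[pickup(E)]: clear(E) ok, ontable(E) ok, handempty ok
all met → apply pickup(E)
after:  towers=[B; C/A/D; H/F/G] holding=E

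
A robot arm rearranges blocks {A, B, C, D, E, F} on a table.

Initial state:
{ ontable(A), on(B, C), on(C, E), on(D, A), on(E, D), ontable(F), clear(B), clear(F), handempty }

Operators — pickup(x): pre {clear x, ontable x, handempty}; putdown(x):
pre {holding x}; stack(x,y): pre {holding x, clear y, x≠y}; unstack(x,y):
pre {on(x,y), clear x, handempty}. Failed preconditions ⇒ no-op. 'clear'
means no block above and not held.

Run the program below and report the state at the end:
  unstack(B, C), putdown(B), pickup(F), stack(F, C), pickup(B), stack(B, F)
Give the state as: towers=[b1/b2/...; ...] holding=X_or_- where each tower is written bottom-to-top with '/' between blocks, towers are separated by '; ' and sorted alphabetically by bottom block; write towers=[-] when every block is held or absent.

step 1 (unstack(B, C)): towers=[A/D/E/C; F] holding=B
step 2 (putdown(B)): towers=[A/D/E/C; B; F] holding=-
step 3 (pickup(F)): towers=[A/D/E/C; B] holding=F
step 4 (stack(F, C)): towers=[A/D/E/C/F; B] holding=-
step 5 (pickup(B)): towers=[A/D/E/C/F] holding=B
step 6 (stack(B, F)): towers=[A/D/E/C/F/B] holding=-

towers=[A/D/E/C/F/B] holding=-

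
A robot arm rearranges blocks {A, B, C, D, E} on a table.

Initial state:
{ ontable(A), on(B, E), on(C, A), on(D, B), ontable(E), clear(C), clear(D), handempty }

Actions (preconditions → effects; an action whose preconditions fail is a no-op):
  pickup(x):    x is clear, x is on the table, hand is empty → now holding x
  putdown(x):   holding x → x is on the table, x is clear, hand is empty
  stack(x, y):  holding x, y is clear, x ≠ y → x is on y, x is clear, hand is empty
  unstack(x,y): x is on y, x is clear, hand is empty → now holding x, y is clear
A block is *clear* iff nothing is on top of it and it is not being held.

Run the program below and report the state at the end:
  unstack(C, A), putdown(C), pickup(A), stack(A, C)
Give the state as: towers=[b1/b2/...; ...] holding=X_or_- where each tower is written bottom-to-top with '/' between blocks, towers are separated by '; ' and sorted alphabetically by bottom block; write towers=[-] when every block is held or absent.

towers=[C/A; E/B/D] holding=-

step 1 (unstack(C, A)): towers=[A; E/B/D] holding=C
step 2 (putdown(C)): towers=[A; C; E/B/D] holding=-
step 3 (pickup(A)): towers=[C; E/B/D] holding=A
step 4 (stack(A, C)): towers=[C/A; E/B/D] holding=-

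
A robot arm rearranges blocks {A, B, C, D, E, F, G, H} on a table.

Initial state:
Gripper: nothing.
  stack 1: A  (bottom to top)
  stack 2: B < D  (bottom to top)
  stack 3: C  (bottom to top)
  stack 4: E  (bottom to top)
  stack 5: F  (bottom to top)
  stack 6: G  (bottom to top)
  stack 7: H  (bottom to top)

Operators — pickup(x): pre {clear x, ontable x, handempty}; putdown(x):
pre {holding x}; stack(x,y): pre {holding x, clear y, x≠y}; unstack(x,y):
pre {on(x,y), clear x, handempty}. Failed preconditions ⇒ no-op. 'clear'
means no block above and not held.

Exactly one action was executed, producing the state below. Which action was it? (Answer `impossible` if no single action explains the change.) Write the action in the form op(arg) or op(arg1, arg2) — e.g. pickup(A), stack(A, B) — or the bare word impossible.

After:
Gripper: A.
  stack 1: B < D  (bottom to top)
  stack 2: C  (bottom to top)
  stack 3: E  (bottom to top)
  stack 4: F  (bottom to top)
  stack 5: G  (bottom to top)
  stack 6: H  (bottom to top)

pickup(A)

target: towers=[B/D; C; E; F; G; H] holding=A
         pickup(G) → towers=[A; B/D; C; E; F; H] holding=G
         pickup(A) → towers=[B/D; C; E; F; G; H] holding=A  ← match
         pickup(E) → towers=[A; B/D; C; F; G; H] holding=E
         pickup(H) → towers=[A; B/D; C; E; F; G] holding=H
         pickup(F) → towers=[A; B/D; C; E; G; H] holding=F
     unstack(D, B) → towers=[A; B; C; E; F; G; H] holding=D
         pickup(C) → towers=[A; B/D; E; F; G; H] holding=C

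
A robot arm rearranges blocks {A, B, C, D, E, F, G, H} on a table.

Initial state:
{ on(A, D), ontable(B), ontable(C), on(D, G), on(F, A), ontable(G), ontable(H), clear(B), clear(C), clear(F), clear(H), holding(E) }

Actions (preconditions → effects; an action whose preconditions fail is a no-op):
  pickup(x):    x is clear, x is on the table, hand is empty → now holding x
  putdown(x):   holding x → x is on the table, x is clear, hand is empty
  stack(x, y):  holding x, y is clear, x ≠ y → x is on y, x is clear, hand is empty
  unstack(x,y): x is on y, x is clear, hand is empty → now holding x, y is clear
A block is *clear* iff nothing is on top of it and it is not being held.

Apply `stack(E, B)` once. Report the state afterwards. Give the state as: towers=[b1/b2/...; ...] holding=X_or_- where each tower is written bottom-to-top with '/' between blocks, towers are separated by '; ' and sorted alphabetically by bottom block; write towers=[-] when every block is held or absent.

before: towers=[B; C; G/D/A/F; H] holding=E
pre[stack(E, B)]: holding(E) ✓, clear(B) ✓, E≠B ✓
all met → apply stack(E, B)
after:  towers=[B/E; C; G/D/A/F; H] holding=-

towers=[B/E; C; G/D/A/F; H] holding=-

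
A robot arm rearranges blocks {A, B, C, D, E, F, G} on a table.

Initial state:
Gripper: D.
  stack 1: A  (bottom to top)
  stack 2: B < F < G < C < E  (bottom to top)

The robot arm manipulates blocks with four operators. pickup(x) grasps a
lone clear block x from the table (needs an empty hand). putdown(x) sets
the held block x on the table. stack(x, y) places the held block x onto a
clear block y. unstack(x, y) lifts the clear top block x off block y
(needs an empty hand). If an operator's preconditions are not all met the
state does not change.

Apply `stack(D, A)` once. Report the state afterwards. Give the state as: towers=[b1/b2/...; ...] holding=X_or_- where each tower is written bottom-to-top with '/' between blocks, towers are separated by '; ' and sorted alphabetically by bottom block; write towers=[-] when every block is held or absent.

towers=[A/D; B/F/G/C/E] holding=-

before: towers=[A; B/F/G/C/E] holding=D
pre[stack(D, A)]: holding(D) ok, clear(A) ok, D≠A ok
all met → apply stack(D, A)
after:  towers=[A/D; B/F/G/C/E] holding=-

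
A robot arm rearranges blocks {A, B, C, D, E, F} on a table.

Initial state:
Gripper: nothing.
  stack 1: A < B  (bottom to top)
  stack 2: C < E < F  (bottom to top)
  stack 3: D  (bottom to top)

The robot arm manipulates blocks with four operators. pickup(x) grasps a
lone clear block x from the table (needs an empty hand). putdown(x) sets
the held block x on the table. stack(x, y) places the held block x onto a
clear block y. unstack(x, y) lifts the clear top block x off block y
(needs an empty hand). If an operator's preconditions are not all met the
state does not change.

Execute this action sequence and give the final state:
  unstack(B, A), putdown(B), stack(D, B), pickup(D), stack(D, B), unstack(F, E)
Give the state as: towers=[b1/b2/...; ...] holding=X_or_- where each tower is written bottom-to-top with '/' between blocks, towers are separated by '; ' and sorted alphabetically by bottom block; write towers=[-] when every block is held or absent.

step 1 (unstack(B, A)): towers=[A; C/E/F; D] holding=B
step 2 (putdown(B)): towers=[A; B; C/E/F; D] holding=-
step 3 (stack(D, B)) [no-op]: towers=[A; B; C/E/F; D] holding=-
step 4 (pickup(D)): towers=[A; B; C/E/F] holding=D
step 5 (stack(D, B)): towers=[A; B/D; C/E/F] holding=-
step 6 (unstack(F, E)): towers=[A; B/D; C/E] holding=F

towers=[A; B/D; C/E] holding=F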